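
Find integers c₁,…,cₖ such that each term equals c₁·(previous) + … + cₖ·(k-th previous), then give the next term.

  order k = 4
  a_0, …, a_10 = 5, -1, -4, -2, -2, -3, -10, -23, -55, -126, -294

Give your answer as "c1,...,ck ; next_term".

2,1,-1,1 ; -682

  a_4 = 2·-2 + 1·-4 + -1·-1 + 1·5 = -2
  a_5 = 2·-2 + 1·-2 + -1·-4 + 1·-1 = -3
  a_6 = 2·-3 + 1·-2 + -1·-2 + 1·-4 = -10
  a_7 = 2·-10 + 1·-3 + -1·-2 + 1·-2 = -23
  a_8 = 2·-23 + 1·-10 + -1·-3 + 1·-2 = -55
  a_9 = 2·-55 + 1·-23 + -1·-10 + 1·-3 = -126
  a_10 = 2·-126 + 1·-55 + -1·-23 + 1·-10 = -294
  a_11 = 2·-294 + 1·-126 + -1·-55 + 1·-23 = -682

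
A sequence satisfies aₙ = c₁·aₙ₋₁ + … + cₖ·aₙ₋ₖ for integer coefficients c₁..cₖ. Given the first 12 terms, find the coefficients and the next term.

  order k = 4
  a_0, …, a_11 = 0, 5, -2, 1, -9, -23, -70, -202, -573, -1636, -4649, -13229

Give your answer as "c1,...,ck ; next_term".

2,3,-1,-2 ; -37623

  a_4 = 2·1 + 3·-2 + -1·5 + -2·0 = -9
  a_5 = 2·-9 + 3·1 + -1·-2 + -2·5 = -23
  a_6 = 2·-23 + 3·-9 + -1·1 + -2·-2 = -70
  a_7 = 2·-70 + 3·-23 + -1·-9 + -2·1 = -202
  a_8 = 2·-202 + 3·-70 + -1·-23 + -2·-9 = -573
  a_9 = 2·-573 + 3·-202 + -1·-70 + -2·-23 = -1636
  a_10 = 2·-1636 + 3·-573 + -1·-202 + -2·-70 = -4649
  a_11 = 2·-4649 + 3·-1636 + -1·-573 + -2·-202 = -13229
  a_12 = 2·-13229 + 3·-4649 + -1·-1636 + -2·-573 = -37623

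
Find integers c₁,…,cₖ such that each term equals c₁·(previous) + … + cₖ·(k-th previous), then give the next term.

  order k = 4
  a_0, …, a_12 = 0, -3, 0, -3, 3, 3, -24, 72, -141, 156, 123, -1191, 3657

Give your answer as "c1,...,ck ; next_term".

  a_4 = -3·-3 + -3·0 + 2·-3 + -1·0 = 3
  a_5 = -3·3 + -3·-3 + 2·0 + -1·-3 = 3
  a_6 = -3·3 + -3·3 + 2·-3 + -1·0 = -24
  a_7 = -3·-24 + -3·3 + 2·3 + -1·-3 = 72
  a_8 = -3·72 + -3·-24 + 2·3 + -1·3 = -141
  a_9 = -3·-141 + -3·72 + 2·-24 + -1·3 = 156
  a_10 = -3·156 + -3·-141 + 2·72 + -1·-24 = 123
  a_11 = -3·123 + -3·156 + 2·-141 + -1·72 = -1191
  a_12 = -3·-1191 + -3·123 + 2·156 + -1·-141 = 3657
  a_13 = -3·3657 + -3·-1191 + 2·123 + -1·156 = -7308

-3,-3,2,-1 ; -7308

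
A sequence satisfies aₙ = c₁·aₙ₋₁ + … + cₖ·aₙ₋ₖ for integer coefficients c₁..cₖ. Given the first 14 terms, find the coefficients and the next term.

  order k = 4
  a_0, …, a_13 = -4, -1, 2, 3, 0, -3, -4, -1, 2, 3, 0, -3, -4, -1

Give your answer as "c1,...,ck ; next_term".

  a_4 = 1·3 + 0·2 + -1·-1 + 1·-4 = 0
  a_5 = 1·0 + 0·3 + -1·2 + 1·-1 = -3
  a_6 = 1·-3 + 0·0 + -1·3 + 1·2 = -4
  a_7 = 1·-4 + 0·-3 + -1·0 + 1·3 = -1
  a_8 = 1·-1 + 0·-4 + -1·-3 + 1·0 = 2
  a_9 = 1·2 + 0·-1 + -1·-4 + 1·-3 = 3
  a_10 = 1·3 + 0·2 + -1·-1 + 1·-4 = 0
  a_11 = 1·0 + 0·3 + -1·2 + 1·-1 = -3
  a_12 = 1·-3 + 0·0 + -1·3 + 1·2 = -4
  a_13 = 1·-4 + 0·-3 + -1·0 + 1·3 = -1
  a_14 = 1·-1 + 0·-4 + -1·-3 + 1·0 = 2

1,0,-1,1 ; 2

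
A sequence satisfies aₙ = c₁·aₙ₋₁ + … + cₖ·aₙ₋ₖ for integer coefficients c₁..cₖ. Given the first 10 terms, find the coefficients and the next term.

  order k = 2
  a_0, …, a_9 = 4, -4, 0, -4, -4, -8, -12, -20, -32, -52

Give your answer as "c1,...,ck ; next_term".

1,1 ; -84

  a_2 = 1·-4 + 1·4 = 0
  a_3 = 1·0 + 1·-4 = -4
  a_4 = 1·-4 + 1·0 = -4
  a_5 = 1·-4 + 1·-4 = -8
  a_6 = 1·-8 + 1·-4 = -12
  a_7 = 1·-12 + 1·-8 = -20
  a_8 = 1·-20 + 1·-12 = -32
  a_9 = 1·-32 + 1·-20 = -52
  a_10 = 1·-52 + 1·-32 = -84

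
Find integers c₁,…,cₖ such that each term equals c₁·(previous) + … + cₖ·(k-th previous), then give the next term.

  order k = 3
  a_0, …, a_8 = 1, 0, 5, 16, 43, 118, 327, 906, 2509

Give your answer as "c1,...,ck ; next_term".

  a_3 = 3·5 + -1·0 + 1·1 = 16
  a_4 = 3·16 + -1·5 + 1·0 = 43
  a_5 = 3·43 + -1·16 + 1·5 = 118
  a_6 = 3·118 + -1·43 + 1·16 = 327
  a_7 = 3·327 + -1·118 + 1·43 = 906
  a_8 = 3·906 + -1·327 + 1·118 = 2509
  a_9 = 3·2509 + -1·906 + 1·327 = 6948

3,-1,1 ; 6948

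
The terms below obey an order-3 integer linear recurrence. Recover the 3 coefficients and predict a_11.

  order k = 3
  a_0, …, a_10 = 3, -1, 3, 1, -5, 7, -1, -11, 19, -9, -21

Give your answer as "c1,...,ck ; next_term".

-1,-1,1 ; 49

  a_3 = -1·3 + -1·-1 + 1·3 = 1
  a_4 = -1·1 + -1·3 + 1·-1 = -5
  a_5 = -1·-5 + -1·1 + 1·3 = 7
  a_6 = -1·7 + -1·-5 + 1·1 = -1
  a_7 = -1·-1 + -1·7 + 1·-5 = -11
  a_8 = -1·-11 + -1·-1 + 1·7 = 19
  a_9 = -1·19 + -1·-11 + 1·-1 = -9
  a_10 = -1·-9 + -1·19 + 1·-11 = -21
  a_11 = -1·-21 + -1·-9 + 1·19 = 49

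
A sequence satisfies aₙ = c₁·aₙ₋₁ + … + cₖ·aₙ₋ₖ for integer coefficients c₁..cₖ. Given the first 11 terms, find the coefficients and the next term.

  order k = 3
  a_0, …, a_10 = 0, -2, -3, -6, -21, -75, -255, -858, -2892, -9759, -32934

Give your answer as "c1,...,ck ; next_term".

4,-3,3 ; -111135

  a_3 = 4·-3 + -3·-2 + 3·0 = -6
  a_4 = 4·-6 + -3·-3 + 3·-2 = -21
  a_5 = 4·-21 + -3·-6 + 3·-3 = -75
  a_6 = 4·-75 + -3·-21 + 3·-6 = -255
  a_7 = 4·-255 + -3·-75 + 3·-21 = -858
  a_8 = 4·-858 + -3·-255 + 3·-75 = -2892
  a_9 = 4·-2892 + -3·-858 + 3·-255 = -9759
  a_10 = 4·-9759 + -3·-2892 + 3·-858 = -32934
  a_11 = 4·-32934 + -3·-9759 + 3·-2892 = -111135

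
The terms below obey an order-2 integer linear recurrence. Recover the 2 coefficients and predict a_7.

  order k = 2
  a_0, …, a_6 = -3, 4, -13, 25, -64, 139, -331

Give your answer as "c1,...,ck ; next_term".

  a_2 = -1·4 + 3·-3 = -13
  a_3 = -1·-13 + 3·4 = 25
  a_4 = -1·25 + 3·-13 = -64
  a_5 = -1·-64 + 3·25 = 139
  a_6 = -1·139 + 3·-64 = -331
  a_7 = -1·-331 + 3·139 = 748

-1,3 ; 748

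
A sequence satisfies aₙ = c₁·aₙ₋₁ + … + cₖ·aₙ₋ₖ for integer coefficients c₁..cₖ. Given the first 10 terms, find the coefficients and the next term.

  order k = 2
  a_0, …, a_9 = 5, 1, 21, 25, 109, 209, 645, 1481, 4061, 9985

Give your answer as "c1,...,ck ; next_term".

1,4 ; 26229

  a_2 = 1·1 + 4·5 = 21
  a_3 = 1·21 + 4·1 = 25
  a_4 = 1·25 + 4·21 = 109
  a_5 = 1·109 + 4·25 = 209
  a_6 = 1·209 + 4·109 = 645
  a_7 = 1·645 + 4·209 = 1481
  a_8 = 1·1481 + 4·645 = 4061
  a_9 = 1·4061 + 4·1481 = 9985
  a_10 = 1·9985 + 4·4061 = 26229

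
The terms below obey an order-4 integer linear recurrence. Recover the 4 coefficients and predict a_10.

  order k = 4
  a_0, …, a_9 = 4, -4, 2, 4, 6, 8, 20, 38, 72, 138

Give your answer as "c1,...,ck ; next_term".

1,1,1,1 ; 268

  a_4 = 1·4 + 1·2 + 1·-4 + 1·4 = 6
  a_5 = 1·6 + 1·4 + 1·2 + 1·-4 = 8
  a_6 = 1·8 + 1·6 + 1·4 + 1·2 = 20
  a_7 = 1·20 + 1·8 + 1·6 + 1·4 = 38
  a_8 = 1·38 + 1·20 + 1·8 + 1·6 = 72
  a_9 = 1·72 + 1·38 + 1·20 + 1·8 = 138
  a_10 = 1·138 + 1·72 + 1·38 + 1·20 = 268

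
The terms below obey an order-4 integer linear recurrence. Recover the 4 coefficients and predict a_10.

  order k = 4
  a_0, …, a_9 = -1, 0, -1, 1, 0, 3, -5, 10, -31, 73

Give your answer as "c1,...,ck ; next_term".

  a_4 = -2·1 + 1·-1 + -2·0 + -3·-1 = 0
  a_5 = -2·0 + 1·1 + -2·-1 + -3·0 = 3
  a_6 = -2·3 + 1·0 + -2·1 + -3·-1 = -5
  a_7 = -2·-5 + 1·3 + -2·0 + -3·1 = 10
  a_8 = -2·10 + 1·-5 + -2·3 + -3·0 = -31
  a_9 = -2·-31 + 1·10 + -2·-5 + -3·3 = 73
  a_10 = -2·73 + 1·-31 + -2·10 + -3·-5 = -182

-2,1,-2,-3 ; -182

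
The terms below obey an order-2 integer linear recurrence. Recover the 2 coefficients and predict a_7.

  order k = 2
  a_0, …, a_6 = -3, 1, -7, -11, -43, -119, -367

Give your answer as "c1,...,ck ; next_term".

2,3 ; -1091

  a_2 = 2·1 + 3·-3 = -7
  a_3 = 2·-7 + 3·1 = -11
  a_4 = 2·-11 + 3·-7 = -43
  a_5 = 2·-43 + 3·-11 = -119
  a_6 = 2·-119 + 3·-43 = -367
  a_7 = 2·-367 + 3·-119 = -1091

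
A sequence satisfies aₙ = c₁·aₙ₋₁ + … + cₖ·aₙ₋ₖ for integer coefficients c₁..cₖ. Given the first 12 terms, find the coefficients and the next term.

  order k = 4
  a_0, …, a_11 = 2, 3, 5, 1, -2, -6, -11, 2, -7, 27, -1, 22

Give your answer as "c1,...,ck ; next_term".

-1,1,0,-3 ; -2

  a_4 = -1·1 + 1·5 + 0·3 + -3·2 = -2
  a_5 = -1·-2 + 1·1 + 0·5 + -3·3 = -6
  a_6 = -1·-6 + 1·-2 + 0·1 + -3·5 = -11
  a_7 = -1·-11 + 1·-6 + 0·-2 + -3·1 = 2
  a_8 = -1·2 + 1·-11 + 0·-6 + -3·-2 = -7
  a_9 = -1·-7 + 1·2 + 0·-11 + -3·-6 = 27
  a_10 = -1·27 + 1·-7 + 0·2 + -3·-11 = -1
  a_11 = -1·-1 + 1·27 + 0·-7 + -3·2 = 22
  a_12 = -1·22 + 1·-1 + 0·27 + -3·-7 = -2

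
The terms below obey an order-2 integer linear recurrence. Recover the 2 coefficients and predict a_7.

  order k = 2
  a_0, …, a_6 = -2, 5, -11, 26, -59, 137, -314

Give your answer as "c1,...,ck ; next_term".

-1,3 ; 725

  a_2 = -1·5 + 3·-2 = -11
  a_3 = -1·-11 + 3·5 = 26
  a_4 = -1·26 + 3·-11 = -59
  a_5 = -1·-59 + 3·26 = 137
  a_6 = -1·137 + 3·-59 = -314
  a_7 = -1·-314 + 3·137 = 725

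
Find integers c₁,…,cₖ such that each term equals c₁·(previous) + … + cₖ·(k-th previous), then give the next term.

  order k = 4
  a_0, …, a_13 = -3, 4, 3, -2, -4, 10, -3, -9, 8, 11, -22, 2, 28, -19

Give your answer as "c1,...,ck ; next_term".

  a_4 = -1·-2 + -1·3 + 0·4 + 1·-3 = -4
  a_5 = -1·-4 + -1·-2 + 0·3 + 1·4 = 10
  a_6 = -1·10 + -1·-4 + 0·-2 + 1·3 = -3
  a_7 = -1·-3 + -1·10 + 0·-4 + 1·-2 = -9
  a_8 = -1·-9 + -1·-3 + 0·10 + 1·-4 = 8
  a_9 = -1·8 + -1·-9 + 0·-3 + 1·10 = 11
  a_10 = -1·11 + -1·8 + 0·-9 + 1·-3 = -22
  a_11 = -1·-22 + -1·11 + 0·8 + 1·-9 = 2
  a_12 = -1·2 + -1·-22 + 0·11 + 1·8 = 28
  a_13 = -1·28 + -1·2 + 0·-22 + 1·11 = -19
  a_14 = -1·-19 + -1·28 + 0·2 + 1·-22 = -31

-1,-1,0,1 ; -31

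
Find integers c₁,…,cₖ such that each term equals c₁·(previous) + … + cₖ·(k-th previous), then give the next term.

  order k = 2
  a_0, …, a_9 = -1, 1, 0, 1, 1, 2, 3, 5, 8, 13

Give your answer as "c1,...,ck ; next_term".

  a_2 = 1·1 + 1·-1 = 0
  a_3 = 1·0 + 1·1 = 1
  a_4 = 1·1 + 1·0 = 1
  a_5 = 1·1 + 1·1 = 2
  a_6 = 1·2 + 1·1 = 3
  a_7 = 1·3 + 1·2 = 5
  a_8 = 1·5 + 1·3 = 8
  a_9 = 1·8 + 1·5 = 13
  a_10 = 1·13 + 1·8 = 21

1,1 ; 21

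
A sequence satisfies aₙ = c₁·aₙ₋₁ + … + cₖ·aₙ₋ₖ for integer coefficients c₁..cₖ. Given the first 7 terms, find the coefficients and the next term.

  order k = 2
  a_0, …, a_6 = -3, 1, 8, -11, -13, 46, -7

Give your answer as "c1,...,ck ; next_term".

  a_2 = -1·1 + -3·-3 = 8
  a_3 = -1·8 + -3·1 = -11
  a_4 = -1·-11 + -3·8 = -13
  a_5 = -1·-13 + -3·-11 = 46
  a_6 = -1·46 + -3·-13 = -7
  a_7 = -1·-7 + -3·46 = -131

-1,-3 ; -131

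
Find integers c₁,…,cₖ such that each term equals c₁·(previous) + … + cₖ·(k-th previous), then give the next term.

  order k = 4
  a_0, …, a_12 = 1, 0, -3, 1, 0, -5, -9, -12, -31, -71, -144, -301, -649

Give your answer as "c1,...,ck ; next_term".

  a_4 = 1·1 + 1·-3 + 2·0 + 2·1 = 0
  a_5 = 1·0 + 1·1 + 2·-3 + 2·0 = -5
  a_6 = 1·-5 + 1·0 + 2·1 + 2·-3 = -9
  a_7 = 1·-9 + 1·-5 + 2·0 + 2·1 = -12
  a_8 = 1·-12 + 1·-9 + 2·-5 + 2·0 = -31
  a_9 = 1·-31 + 1·-12 + 2·-9 + 2·-5 = -71
  a_10 = 1·-71 + 1·-31 + 2·-12 + 2·-9 = -144
  a_11 = 1·-144 + 1·-71 + 2·-31 + 2·-12 = -301
  a_12 = 1·-301 + 1·-144 + 2·-71 + 2·-31 = -649
  a_13 = 1·-649 + 1·-301 + 2·-144 + 2·-71 = -1380

1,1,2,2 ; -1380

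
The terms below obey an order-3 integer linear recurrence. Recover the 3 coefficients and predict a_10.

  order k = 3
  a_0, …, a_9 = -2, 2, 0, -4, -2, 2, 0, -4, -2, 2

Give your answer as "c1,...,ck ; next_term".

  a_3 = 1·0 + -1·2 + 1·-2 = -4
  a_4 = 1·-4 + -1·0 + 1·2 = -2
  a_5 = 1·-2 + -1·-4 + 1·0 = 2
  a_6 = 1·2 + -1·-2 + 1·-4 = 0
  a_7 = 1·0 + -1·2 + 1·-2 = -4
  a_8 = 1·-4 + -1·0 + 1·2 = -2
  a_9 = 1·-2 + -1·-4 + 1·0 = 2
  a_10 = 1·2 + -1·-2 + 1·-4 = 0

1,-1,1 ; 0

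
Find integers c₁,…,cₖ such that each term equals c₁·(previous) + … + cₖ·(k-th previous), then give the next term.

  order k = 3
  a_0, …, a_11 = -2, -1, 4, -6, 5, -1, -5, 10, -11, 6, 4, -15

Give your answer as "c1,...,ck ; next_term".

  a_3 = -1·4 + 0·-1 + 1·-2 = -6
  a_4 = -1·-6 + 0·4 + 1·-1 = 5
  a_5 = -1·5 + 0·-6 + 1·4 = -1
  a_6 = -1·-1 + 0·5 + 1·-6 = -5
  a_7 = -1·-5 + 0·-1 + 1·5 = 10
  a_8 = -1·10 + 0·-5 + 1·-1 = -11
  a_9 = -1·-11 + 0·10 + 1·-5 = 6
  a_10 = -1·6 + 0·-11 + 1·10 = 4
  a_11 = -1·4 + 0·6 + 1·-11 = -15
  a_12 = -1·-15 + 0·4 + 1·6 = 21

-1,0,1 ; 21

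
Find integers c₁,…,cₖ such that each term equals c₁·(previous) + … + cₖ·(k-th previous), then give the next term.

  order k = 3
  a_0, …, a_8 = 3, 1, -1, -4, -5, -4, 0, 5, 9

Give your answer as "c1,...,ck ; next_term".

  a_3 = 1·-1 + 0·1 + -1·3 = -4
  a_4 = 1·-4 + 0·-1 + -1·1 = -5
  a_5 = 1·-5 + 0·-4 + -1·-1 = -4
  a_6 = 1·-4 + 0·-5 + -1·-4 = 0
  a_7 = 1·0 + 0·-4 + -1·-5 = 5
  a_8 = 1·5 + 0·0 + -1·-4 = 9
  a_9 = 1·9 + 0·5 + -1·0 = 9

1,0,-1 ; 9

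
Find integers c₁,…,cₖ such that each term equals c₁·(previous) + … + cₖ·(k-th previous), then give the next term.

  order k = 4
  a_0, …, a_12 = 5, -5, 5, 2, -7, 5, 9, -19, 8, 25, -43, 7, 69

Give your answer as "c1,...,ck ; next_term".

-1,-1,1,1 ; -94

  a_4 = -1·2 + -1·5 + 1·-5 + 1·5 = -7
  a_5 = -1·-7 + -1·2 + 1·5 + 1·-5 = 5
  a_6 = -1·5 + -1·-7 + 1·2 + 1·5 = 9
  a_7 = -1·9 + -1·5 + 1·-7 + 1·2 = -19
  a_8 = -1·-19 + -1·9 + 1·5 + 1·-7 = 8
  a_9 = -1·8 + -1·-19 + 1·9 + 1·5 = 25
  a_10 = -1·25 + -1·8 + 1·-19 + 1·9 = -43
  a_11 = -1·-43 + -1·25 + 1·8 + 1·-19 = 7
  a_12 = -1·7 + -1·-43 + 1·25 + 1·8 = 69
  a_13 = -1·69 + -1·7 + 1·-43 + 1·25 = -94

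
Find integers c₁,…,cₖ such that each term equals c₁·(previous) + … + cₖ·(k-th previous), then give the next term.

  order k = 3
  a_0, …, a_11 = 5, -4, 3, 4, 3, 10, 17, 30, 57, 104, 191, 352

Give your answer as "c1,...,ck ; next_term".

  a_3 = 1·3 + 1·-4 + 1·5 = 4
  a_4 = 1·4 + 1·3 + 1·-4 = 3
  a_5 = 1·3 + 1·4 + 1·3 = 10
  a_6 = 1·10 + 1·3 + 1·4 = 17
  a_7 = 1·17 + 1·10 + 1·3 = 30
  a_8 = 1·30 + 1·17 + 1·10 = 57
  a_9 = 1·57 + 1·30 + 1·17 = 104
  a_10 = 1·104 + 1·57 + 1·30 = 191
  a_11 = 1·191 + 1·104 + 1·57 = 352
  a_12 = 1·352 + 1·191 + 1·104 = 647

1,1,1 ; 647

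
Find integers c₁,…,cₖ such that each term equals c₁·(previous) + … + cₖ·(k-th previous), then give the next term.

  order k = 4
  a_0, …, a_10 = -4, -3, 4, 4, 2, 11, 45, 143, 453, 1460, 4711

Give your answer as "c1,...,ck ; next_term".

3,0,2,1 ; 15182

  a_4 = 3·4 + 0·4 + 2·-3 + 1·-4 = 2
  a_5 = 3·2 + 0·4 + 2·4 + 1·-3 = 11
  a_6 = 3·11 + 0·2 + 2·4 + 1·4 = 45
  a_7 = 3·45 + 0·11 + 2·2 + 1·4 = 143
  a_8 = 3·143 + 0·45 + 2·11 + 1·2 = 453
  a_9 = 3·453 + 0·143 + 2·45 + 1·11 = 1460
  a_10 = 3·1460 + 0·453 + 2·143 + 1·45 = 4711
  a_11 = 3·4711 + 0·1460 + 2·453 + 1·143 = 15182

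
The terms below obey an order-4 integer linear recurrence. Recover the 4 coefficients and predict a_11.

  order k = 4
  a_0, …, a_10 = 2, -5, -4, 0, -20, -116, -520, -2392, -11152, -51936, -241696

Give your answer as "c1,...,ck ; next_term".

  a_4 = 4·0 + 2·-4 + 4·-5 + 4·2 = -20
  a_5 = 4·-20 + 2·0 + 4·-4 + 4·-5 = -116
  a_6 = 4·-116 + 2·-20 + 4·0 + 4·-4 = -520
  a_7 = 4·-520 + 2·-116 + 4·-20 + 4·0 = -2392
  a_8 = 4·-2392 + 2·-520 + 4·-116 + 4·-20 = -11152
  a_9 = 4·-11152 + 2·-2392 + 4·-520 + 4·-116 = -51936
  a_10 = 4·-51936 + 2·-11152 + 4·-2392 + 4·-520 = -241696
  a_11 = 4·-241696 + 2·-51936 + 4·-11152 + 4·-2392 = -1124832

4,2,4,4 ; -1124832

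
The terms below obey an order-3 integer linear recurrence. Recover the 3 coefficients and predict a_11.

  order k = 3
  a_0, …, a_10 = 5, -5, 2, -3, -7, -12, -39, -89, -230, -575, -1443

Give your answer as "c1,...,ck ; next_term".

1,3,2 ; -3628

  a_3 = 1·2 + 3·-5 + 2·5 = -3
  a_4 = 1·-3 + 3·2 + 2·-5 = -7
  a_5 = 1·-7 + 3·-3 + 2·2 = -12
  a_6 = 1·-12 + 3·-7 + 2·-3 = -39
  a_7 = 1·-39 + 3·-12 + 2·-7 = -89
  a_8 = 1·-89 + 3·-39 + 2·-12 = -230
  a_9 = 1·-230 + 3·-89 + 2·-39 = -575
  a_10 = 1·-575 + 3·-230 + 2·-89 = -1443
  a_11 = 1·-1443 + 3·-575 + 2·-230 = -3628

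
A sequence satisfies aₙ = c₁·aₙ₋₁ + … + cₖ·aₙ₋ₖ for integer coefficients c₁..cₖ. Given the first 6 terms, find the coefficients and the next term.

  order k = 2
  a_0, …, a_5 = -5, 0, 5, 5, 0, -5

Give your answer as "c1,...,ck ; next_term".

1,-1 ; -5

  a_2 = 1·0 + -1·-5 = 5
  a_3 = 1·5 + -1·0 = 5
  a_4 = 1·5 + -1·5 = 0
  a_5 = 1·0 + -1·5 = -5
  a_6 = 1·-5 + -1·0 = -5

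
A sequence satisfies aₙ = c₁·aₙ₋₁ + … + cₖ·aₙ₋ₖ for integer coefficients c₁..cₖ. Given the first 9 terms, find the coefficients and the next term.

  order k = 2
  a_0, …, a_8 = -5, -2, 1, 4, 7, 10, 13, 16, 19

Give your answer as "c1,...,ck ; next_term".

  a_2 = 2·-2 + -1·-5 = 1
  a_3 = 2·1 + -1·-2 = 4
  a_4 = 2·4 + -1·1 = 7
  a_5 = 2·7 + -1·4 = 10
  a_6 = 2·10 + -1·7 = 13
  a_7 = 2·13 + -1·10 = 16
  a_8 = 2·16 + -1·13 = 19
  a_9 = 2·19 + -1·16 = 22

2,-1 ; 22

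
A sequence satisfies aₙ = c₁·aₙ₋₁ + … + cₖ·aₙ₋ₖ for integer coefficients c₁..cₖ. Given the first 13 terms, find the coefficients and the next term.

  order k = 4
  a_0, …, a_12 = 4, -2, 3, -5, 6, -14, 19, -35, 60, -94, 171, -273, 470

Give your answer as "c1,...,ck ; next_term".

  a_4 = 0·-5 + 2·3 + -2·-2 + -1·4 = 6
  a_5 = 0·6 + 2·-5 + -2·3 + -1·-2 = -14
  a_6 = 0·-14 + 2·6 + -2·-5 + -1·3 = 19
  a_7 = 0·19 + 2·-14 + -2·6 + -1·-5 = -35
  a_8 = 0·-35 + 2·19 + -2·-14 + -1·6 = 60
  a_9 = 0·60 + 2·-35 + -2·19 + -1·-14 = -94
  a_10 = 0·-94 + 2·60 + -2·-35 + -1·19 = 171
  a_11 = 0·171 + 2·-94 + -2·60 + -1·-35 = -273
  a_12 = 0·-273 + 2·171 + -2·-94 + -1·60 = 470
  a_13 = 0·470 + 2·-273 + -2·171 + -1·-94 = -794

0,2,-2,-1 ; -794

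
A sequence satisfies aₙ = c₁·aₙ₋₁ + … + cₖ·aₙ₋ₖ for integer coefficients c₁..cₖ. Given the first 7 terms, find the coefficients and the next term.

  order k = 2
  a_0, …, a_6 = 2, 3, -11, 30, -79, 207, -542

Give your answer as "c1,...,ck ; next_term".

  a_2 = -3·3 + -1·2 = -11
  a_3 = -3·-11 + -1·3 = 30
  a_4 = -3·30 + -1·-11 = -79
  a_5 = -3·-79 + -1·30 = 207
  a_6 = -3·207 + -1·-79 = -542
  a_7 = -3·-542 + -1·207 = 1419

-3,-1 ; 1419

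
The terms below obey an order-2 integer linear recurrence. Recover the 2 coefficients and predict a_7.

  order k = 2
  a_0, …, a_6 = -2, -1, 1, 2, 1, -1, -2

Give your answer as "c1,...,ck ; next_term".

1,-1 ; -1

  a_2 = 1·-1 + -1·-2 = 1
  a_3 = 1·1 + -1·-1 = 2
  a_4 = 1·2 + -1·1 = 1
  a_5 = 1·1 + -1·2 = -1
  a_6 = 1·-1 + -1·1 = -2
  a_7 = 1·-2 + -1·-1 = -1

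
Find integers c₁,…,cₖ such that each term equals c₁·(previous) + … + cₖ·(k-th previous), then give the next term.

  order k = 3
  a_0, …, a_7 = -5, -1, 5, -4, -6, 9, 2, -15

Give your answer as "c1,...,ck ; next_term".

  a_3 = 0·5 + -1·-1 + 1·-5 = -4
  a_4 = 0·-4 + -1·5 + 1·-1 = -6
  a_5 = 0·-6 + -1·-4 + 1·5 = 9
  a_6 = 0·9 + -1·-6 + 1·-4 = 2
  a_7 = 0·2 + -1·9 + 1·-6 = -15
  a_8 = 0·-15 + -1·2 + 1·9 = 7

0,-1,1 ; 7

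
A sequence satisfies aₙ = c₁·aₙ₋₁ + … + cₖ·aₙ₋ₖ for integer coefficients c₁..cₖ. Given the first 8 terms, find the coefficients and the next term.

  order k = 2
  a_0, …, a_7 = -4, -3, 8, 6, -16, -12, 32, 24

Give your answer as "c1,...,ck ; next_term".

  a_2 = 0·-3 + -2·-4 = 8
  a_3 = 0·8 + -2·-3 = 6
  a_4 = 0·6 + -2·8 = -16
  a_5 = 0·-16 + -2·6 = -12
  a_6 = 0·-12 + -2·-16 = 32
  a_7 = 0·32 + -2·-12 = 24
  a_8 = 0·24 + -2·32 = -64

0,-2 ; -64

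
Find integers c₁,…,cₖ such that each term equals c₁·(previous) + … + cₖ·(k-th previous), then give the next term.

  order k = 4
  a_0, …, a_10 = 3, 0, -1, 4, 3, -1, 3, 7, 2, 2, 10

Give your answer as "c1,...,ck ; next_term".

  a_4 = 0·4 + 0·-1 + 1·0 + 1·3 = 3
  a_5 = 0·3 + 0·4 + 1·-1 + 1·0 = -1
  a_6 = 0·-1 + 0·3 + 1·4 + 1·-1 = 3
  a_7 = 0·3 + 0·-1 + 1·3 + 1·4 = 7
  a_8 = 0·7 + 0·3 + 1·-1 + 1·3 = 2
  a_9 = 0·2 + 0·7 + 1·3 + 1·-1 = 2
  a_10 = 0·2 + 0·2 + 1·7 + 1·3 = 10
  a_11 = 0·10 + 0·2 + 1·2 + 1·7 = 9

0,0,1,1 ; 9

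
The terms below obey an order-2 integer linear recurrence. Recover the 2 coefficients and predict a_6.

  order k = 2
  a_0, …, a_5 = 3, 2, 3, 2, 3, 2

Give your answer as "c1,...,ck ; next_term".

0,1 ; 3

  a_2 = 0·2 + 1·3 = 3
  a_3 = 0·3 + 1·2 = 2
  a_4 = 0·2 + 1·3 = 3
  a_5 = 0·3 + 1·2 = 2
  a_6 = 0·2 + 1·3 = 3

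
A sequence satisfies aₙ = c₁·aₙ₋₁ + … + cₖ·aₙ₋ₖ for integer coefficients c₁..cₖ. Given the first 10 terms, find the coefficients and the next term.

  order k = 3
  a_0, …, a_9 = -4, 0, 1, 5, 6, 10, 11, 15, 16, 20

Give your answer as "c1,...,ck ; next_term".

  a_3 = 1·1 + 1·0 + -1·-4 = 5
  a_4 = 1·5 + 1·1 + -1·0 = 6
  a_5 = 1·6 + 1·5 + -1·1 = 10
  a_6 = 1·10 + 1·6 + -1·5 = 11
  a_7 = 1·11 + 1·10 + -1·6 = 15
  a_8 = 1·15 + 1·11 + -1·10 = 16
  a_9 = 1·16 + 1·15 + -1·11 = 20
  a_10 = 1·20 + 1·16 + -1·15 = 21

1,1,-1 ; 21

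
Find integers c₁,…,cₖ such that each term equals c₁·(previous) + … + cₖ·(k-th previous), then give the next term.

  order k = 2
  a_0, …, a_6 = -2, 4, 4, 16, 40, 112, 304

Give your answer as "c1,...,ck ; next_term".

  a_2 = 2·4 + 2·-2 = 4
  a_3 = 2·4 + 2·4 = 16
  a_4 = 2·16 + 2·4 = 40
  a_5 = 2·40 + 2·16 = 112
  a_6 = 2·112 + 2·40 = 304
  a_7 = 2·304 + 2·112 = 832

2,2 ; 832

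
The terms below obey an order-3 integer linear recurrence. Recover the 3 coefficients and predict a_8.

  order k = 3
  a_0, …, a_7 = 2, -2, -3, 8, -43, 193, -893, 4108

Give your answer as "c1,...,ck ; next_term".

-4,3,1 ; -18918

  a_3 = -4·-3 + 3·-2 + 1·2 = 8
  a_4 = -4·8 + 3·-3 + 1·-2 = -43
  a_5 = -4·-43 + 3·8 + 1·-3 = 193
  a_6 = -4·193 + 3·-43 + 1·8 = -893
  a_7 = -4·-893 + 3·193 + 1·-43 = 4108
  a_8 = -4·4108 + 3·-893 + 1·193 = -18918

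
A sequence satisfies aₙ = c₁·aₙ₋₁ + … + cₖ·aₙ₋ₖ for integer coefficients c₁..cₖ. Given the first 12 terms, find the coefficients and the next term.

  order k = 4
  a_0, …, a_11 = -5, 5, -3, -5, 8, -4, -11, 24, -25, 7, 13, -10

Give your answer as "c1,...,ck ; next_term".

-2,-1,1,2 ; -36

  a_4 = -2·-5 + -1·-3 + 1·5 + 2·-5 = 8
  a_5 = -2·8 + -1·-5 + 1·-3 + 2·5 = -4
  a_6 = -2·-4 + -1·8 + 1·-5 + 2·-3 = -11
  a_7 = -2·-11 + -1·-4 + 1·8 + 2·-5 = 24
  a_8 = -2·24 + -1·-11 + 1·-4 + 2·8 = -25
  a_9 = -2·-25 + -1·24 + 1·-11 + 2·-4 = 7
  a_10 = -2·7 + -1·-25 + 1·24 + 2·-11 = 13
  a_11 = -2·13 + -1·7 + 1·-25 + 2·24 = -10
  a_12 = -2·-10 + -1·13 + 1·7 + 2·-25 = -36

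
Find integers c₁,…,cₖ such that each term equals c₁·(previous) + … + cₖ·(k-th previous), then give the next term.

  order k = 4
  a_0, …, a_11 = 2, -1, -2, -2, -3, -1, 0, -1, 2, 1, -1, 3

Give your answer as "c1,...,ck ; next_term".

0,0,1,-1 ; -1

  a_4 = 0·-2 + 0·-2 + 1·-1 + -1·2 = -3
  a_5 = 0·-3 + 0·-2 + 1·-2 + -1·-1 = -1
  a_6 = 0·-1 + 0·-3 + 1·-2 + -1·-2 = 0
  a_7 = 0·0 + 0·-1 + 1·-3 + -1·-2 = -1
  a_8 = 0·-1 + 0·0 + 1·-1 + -1·-3 = 2
  a_9 = 0·2 + 0·-1 + 1·0 + -1·-1 = 1
  a_10 = 0·1 + 0·2 + 1·-1 + -1·0 = -1
  a_11 = 0·-1 + 0·1 + 1·2 + -1·-1 = 3
  a_12 = 0·3 + 0·-1 + 1·1 + -1·2 = -1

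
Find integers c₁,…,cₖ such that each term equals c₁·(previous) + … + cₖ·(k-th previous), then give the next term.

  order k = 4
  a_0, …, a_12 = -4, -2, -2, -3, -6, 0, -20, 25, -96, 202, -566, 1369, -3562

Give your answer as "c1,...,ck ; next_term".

-2,2,2,1 ; 8932

  a_4 = -2·-3 + 2·-2 + 2·-2 + 1·-4 = -6
  a_5 = -2·-6 + 2·-3 + 2·-2 + 1·-2 = 0
  a_6 = -2·0 + 2·-6 + 2·-3 + 1·-2 = -20
  a_7 = -2·-20 + 2·0 + 2·-6 + 1·-3 = 25
  a_8 = -2·25 + 2·-20 + 2·0 + 1·-6 = -96
  a_9 = -2·-96 + 2·25 + 2·-20 + 1·0 = 202
  a_10 = -2·202 + 2·-96 + 2·25 + 1·-20 = -566
  a_11 = -2·-566 + 2·202 + 2·-96 + 1·25 = 1369
  a_12 = -2·1369 + 2·-566 + 2·202 + 1·-96 = -3562
  a_13 = -2·-3562 + 2·1369 + 2·-566 + 1·202 = 8932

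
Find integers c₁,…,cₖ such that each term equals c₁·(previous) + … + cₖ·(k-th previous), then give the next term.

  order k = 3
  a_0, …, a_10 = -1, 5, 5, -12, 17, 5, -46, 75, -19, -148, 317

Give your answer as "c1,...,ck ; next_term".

  a_3 = -1·5 + -1·5 + 2·-1 = -12
  a_4 = -1·-12 + -1·5 + 2·5 = 17
  a_5 = -1·17 + -1·-12 + 2·5 = 5
  a_6 = -1·5 + -1·17 + 2·-12 = -46
  a_7 = -1·-46 + -1·5 + 2·17 = 75
  a_8 = -1·75 + -1·-46 + 2·5 = -19
  a_9 = -1·-19 + -1·75 + 2·-46 = -148
  a_10 = -1·-148 + -1·-19 + 2·75 = 317
  a_11 = -1·317 + -1·-148 + 2·-19 = -207

-1,-1,2 ; -207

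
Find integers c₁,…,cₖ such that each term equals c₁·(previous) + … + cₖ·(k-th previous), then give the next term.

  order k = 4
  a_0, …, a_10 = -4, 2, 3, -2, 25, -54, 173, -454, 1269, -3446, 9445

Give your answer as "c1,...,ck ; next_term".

-2,3,2,-2 ; -25782

  a_4 = -2·-2 + 3·3 + 2·2 + -2·-4 = 25
  a_5 = -2·25 + 3·-2 + 2·3 + -2·2 = -54
  a_6 = -2·-54 + 3·25 + 2·-2 + -2·3 = 173
  a_7 = -2·173 + 3·-54 + 2·25 + -2·-2 = -454
  a_8 = -2·-454 + 3·173 + 2·-54 + -2·25 = 1269
  a_9 = -2·1269 + 3·-454 + 2·173 + -2·-54 = -3446
  a_10 = -2·-3446 + 3·1269 + 2·-454 + -2·173 = 9445
  a_11 = -2·9445 + 3·-3446 + 2·1269 + -2·-454 = -25782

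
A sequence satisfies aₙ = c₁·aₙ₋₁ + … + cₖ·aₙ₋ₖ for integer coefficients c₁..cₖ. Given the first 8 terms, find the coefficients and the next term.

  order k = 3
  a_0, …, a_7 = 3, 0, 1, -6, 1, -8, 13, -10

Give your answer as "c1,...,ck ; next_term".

0,1,-2 ; 29

  a_3 = 0·1 + 1·0 + -2·3 = -6
  a_4 = 0·-6 + 1·1 + -2·0 = 1
  a_5 = 0·1 + 1·-6 + -2·1 = -8
  a_6 = 0·-8 + 1·1 + -2·-6 = 13
  a_7 = 0·13 + 1·-8 + -2·1 = -10
  a_8 = 0·-10 + 1·13 + -2·-8 = 29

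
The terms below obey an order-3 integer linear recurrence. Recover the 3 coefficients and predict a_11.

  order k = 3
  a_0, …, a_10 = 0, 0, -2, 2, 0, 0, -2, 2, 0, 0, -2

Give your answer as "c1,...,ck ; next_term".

  a_3 = -1·-2 + -1·0 + -1·0 = 2
  a_4 = -1·2 + -1·-2 + -1·0 = 0
  a_5 = -1·0 + -1·2 + -1·-2 = 0
  a_6 = -1·0 + -1·0 + -1·2 = -2
  a_7 = -1·-2 + -1·0 + -1·0 = 2
  a_8 = -1·2 + -1·-2 + -1·0 = 0
  a_9 = -1·0 + -1·2 + -1·-2 = 0
  a_10 = -1·0 + -1·0 + -1·2 = -2
  a_11 = -1·-2 + -1·0 + -1·0 = 2

-1,-1,-1 ; 2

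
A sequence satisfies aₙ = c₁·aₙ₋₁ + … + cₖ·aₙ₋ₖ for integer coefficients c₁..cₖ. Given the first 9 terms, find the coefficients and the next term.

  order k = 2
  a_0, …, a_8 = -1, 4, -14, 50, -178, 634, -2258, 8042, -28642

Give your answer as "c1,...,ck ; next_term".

  a_2 = -3·4 + 2·-1 = -14
  a_3 = -3·-14 + 2·4 = 50
  a_4 = -3·50 + 2·-14 = -178
  a_5 = -3·-178 + 2·50 = 634
  a_6 = -3·634 + 2·-178 = -2258
  a_7 = -3·-2258 + 2·634 = 8042
  a_8 = -3·8042 + 2·-2258 = -28642
  a_9 = -3·-28642 + 2·8042 = 102010

-3,2 ; 102010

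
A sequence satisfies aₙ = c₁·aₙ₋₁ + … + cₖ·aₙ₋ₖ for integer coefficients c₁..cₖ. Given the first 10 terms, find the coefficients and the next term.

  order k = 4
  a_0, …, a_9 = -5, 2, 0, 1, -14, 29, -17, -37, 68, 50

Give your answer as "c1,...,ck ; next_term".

-2,-3,-1,2 ; -301

  a_4 = -2·1 + -3·0 + -1·2 + 2·-5 = -14
  a_5 = -2·-14 + -3·1 + -1·0 + 2·2 = 29
  a_6 = -2·29 + -3·-14 + -1·1 + 2·0 = -17
  a_7 = -2·-17 + -3·29 + -1·-14 + 2·1 = -37
  a_8 = -2·-37 + -3·-17 + -1·29 + 2·-14 = 68
  a_9 = -2·68 + -3·-37 + -1·-17 + 2·29 = 50
  a_10 = -2·50 + -3·68 + -1·-37 + 2·-17 = -301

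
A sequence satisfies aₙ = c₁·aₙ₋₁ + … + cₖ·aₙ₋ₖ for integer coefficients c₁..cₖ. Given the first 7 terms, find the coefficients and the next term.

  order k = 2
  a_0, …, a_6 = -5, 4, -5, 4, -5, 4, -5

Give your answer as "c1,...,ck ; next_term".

  a_2 = 0·4 + 1·-5 = -5
  a_3 = 0·-5 + 1·4 = 4
  a_4 = 0·4 + 1·-5 = -5
  a_5 = 0·-5 + 1·4 = 4
  a_6 = 0·4 + 1·-5 = -5
  a_7 = 0·-5 + 1·4 = 4

0,1 ; 4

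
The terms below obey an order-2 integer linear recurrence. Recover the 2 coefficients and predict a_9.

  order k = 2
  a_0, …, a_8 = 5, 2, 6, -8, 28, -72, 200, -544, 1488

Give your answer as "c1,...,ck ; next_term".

  a_2 = -2·2 + 2·5 = 6
  a_3 = -2·6 + 2·2 = -8
  a_4 = -2·-8 + 2·6 = 28
  a_5 = -2·28 + 2·-8 = -72
  a_6 = -2·-72 + 2·28 = 200
  a_7 = -2·200 + 2·-72 = -544
  a_8 = -2·-544 + 2·200 = 1488
  a_9 = -2·1488 + 2·-544 = -4064

-2,2 ; -4064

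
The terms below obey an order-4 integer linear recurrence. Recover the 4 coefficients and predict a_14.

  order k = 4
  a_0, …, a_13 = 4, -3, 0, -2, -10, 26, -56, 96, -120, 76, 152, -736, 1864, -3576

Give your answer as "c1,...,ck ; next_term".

  a_4 = -2·-2 + 0·0 + 2·-3 + -2·4 = -10
  a_5 = -2·-10 + 0·-2 + 2·0 + -2·-3 = 26
  a_6 = -2·26 + 0·-10 + 2·-2 + -2·0 = -56
  a_7 = -2·-56 + 0·26 + 2·-10 + -2·-2 = 96
  a_8 = -2·96 + 0·-56 + 2·26 + -2·-10 = -120
  a_9 = -2·-120 + 0·96 + 2·-56 + -2·26 = 76
  a_10 = -2·76 + 0·-120 + 2·96 + -2·-56 = 152
  a_11 = -2·152 + 0·76 + 2·-120 + -2·96 = -736
  a_12 = -2·-736 + 0·152 + 2·76 + -2·-120 = 1864
  a_13 = -2·1864 + 0·-736 + 2·152 + -2·76 = -3576
  a_14 = -2·-3576 + 0·1864 + 2·-736 + -2·152 = 5376

-2,0,2,-2 ; 5376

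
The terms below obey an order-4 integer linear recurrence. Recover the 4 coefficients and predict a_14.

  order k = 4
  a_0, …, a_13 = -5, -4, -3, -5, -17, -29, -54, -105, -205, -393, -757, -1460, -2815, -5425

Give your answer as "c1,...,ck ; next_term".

  a_4 = 1·-5 + 1·-3 + 1·-4 + 1·-5 = -17
  a_5 = 1·-17 + 1·-5 + 1·-3 + 1·-4 = -29
  a_6 = 1·-29 + 1·-17 + 1·-5 + 1·-3 = -54
  a_7 = 1·-54 + 1·-29 + 1·-17 + 1·-5 = -105
  a_8 = 1·-105 + 1·-54 + 1·-29 + 1·-17 = -205
  a_9 = 1·-205 + 1·-105 + 1·-54 + 1·-29 = -393
  a_10 = 1·-393 + 1·-205 + 1·-105 + 1·-54 = -757
  a_11 = 1·-757 + 1·-393 + 1·-205 + 1·-105 = -1460
  a_12 = 1·-1460 + 1·-757 + 1·-393 + 1·-205 = -2815
  a_13 = 1·-2815 + 1·-1460 + 1·-757 + 1·-393 = -5425
  a_14 = 1·-5425 + 1·-2815 + 1·-1460 + 1·-757 = -10457

1,1,1,1 ; -10457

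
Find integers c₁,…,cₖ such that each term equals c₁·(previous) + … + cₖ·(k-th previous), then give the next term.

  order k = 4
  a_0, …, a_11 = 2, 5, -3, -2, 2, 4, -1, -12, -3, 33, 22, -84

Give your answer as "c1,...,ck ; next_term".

  a_4 = 0·-2 + -3·-3 + -1·5 + -1·2 = 2
  a_5 = 0·2 + -3·-2 + -1·-3 + -1·5 = 4
  a_6 = 0·4 + -3·2 + -1·-2 + -1·-3 = -1
  a_7 = 0·-1 + -3·4 + -1·2 + -1·-2 = -12
  a_8 = 0·-12 + -3·-1 + -1·4 + -1·2 = -3
  a_9 = 0·-3 + -3·-12 + -1·-1 + -1·4 = 33
  a_10 = 0·33 + -3·-3 + -1·-12 + -1·-1 = 22
  a_11 = 0·22 + -3·33 + -1·-3 + -1·-12 = -84
  a_12 = 0·-84 + -3·22 + -1·33 + -1·-3 = -96

0,-3,-1,-1 ; -96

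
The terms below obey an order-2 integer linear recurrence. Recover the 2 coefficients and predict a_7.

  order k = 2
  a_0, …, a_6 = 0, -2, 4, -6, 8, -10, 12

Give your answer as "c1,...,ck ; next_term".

  a_2 = -2·-2 + -1·0 = 4
  a_3 = -2·4 + -1·-2 = -6
  a_4 = -2·-6 + -1·4 = 8
  a_5 = -2·8 + -1·-6 = -10
  a_6 = -2·-10 + -1·8 = 12
  a_7 = -2·12 + -1·-10 = -14

-2,-1 ; -14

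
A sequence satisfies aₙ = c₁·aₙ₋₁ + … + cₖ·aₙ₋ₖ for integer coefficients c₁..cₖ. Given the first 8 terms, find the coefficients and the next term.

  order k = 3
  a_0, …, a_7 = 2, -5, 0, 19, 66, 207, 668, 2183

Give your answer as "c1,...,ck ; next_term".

  a_3 = 4·0 + -3·-5 + 2·2 = 19
  a_4 = 4·19 + -3·0 + 2·-5 = 66
  a_5 = 4·66 + -3·19 + 2·0 = 207
  a_6 = 4·207 + -3·66 + 2·19 = 668
  a_7 = 4·668 + -3·207 + 2·66 = 2183
  a_8 = 4·2183 + -3·668 + 2·207 = 7142

4,-3,2 ; 7142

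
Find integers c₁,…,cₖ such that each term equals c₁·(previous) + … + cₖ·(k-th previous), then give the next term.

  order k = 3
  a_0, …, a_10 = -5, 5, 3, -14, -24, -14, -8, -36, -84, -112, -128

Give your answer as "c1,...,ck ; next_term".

2,-2,2 ; -200

  a_3 = 2·3 + -2·5 + 2·-5 = -14
  a_4 = 2·-14 + -2·3 + 2·5 = -24
  a_5 = 2·-24 + -2·-14 + 2·3 = -14
  a_6 = 2·-14 + -2·-24 + 2·-14 = -8
  a_7 = 2·-8 + -2·-14 + 2·-24 = -36
  a_8 = 2·-36 + -2·-8 + 2·-14 = -84
  a_9 = 2·-84 + -2·-36 + 2·-8 = -112
  a_10 = 2·-112 + -2·-84 + 2·-36 = -128
  a_11 = 2·-128 + -2·-112 + 2·-84 = -200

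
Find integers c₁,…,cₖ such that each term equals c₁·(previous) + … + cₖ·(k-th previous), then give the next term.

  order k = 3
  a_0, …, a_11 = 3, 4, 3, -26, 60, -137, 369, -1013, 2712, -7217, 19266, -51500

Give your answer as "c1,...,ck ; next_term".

  a_3 = -3·3 + -2·4 + -3·3 = -26
  a_4 = -3·-26 + -2·3 + -3·4 = 60
  a_5 = -3·60 + -2·-26 + -3·3 = -137
  a_6 = -3·-137 + -2·60 + -3·-26 = 369
  a_7 = -3·369 + -2·-137 + -3·60 = -1013
  a_8 = -3·-1013 + -2·369 + -3·-137 = 2712
  a_9 = -3·2712 + -2·-1013 + -3·369 = -7217
  a_10 = -3·-7217 + -2·2712 + -3·-1013 = 19266
  a_11 = -3·19266 + -2·-7217 + -3·2712 = -51500
  a_12 = -3·-51500 + -2·19266 + -3·-7217 = 137619

-3,-2,-3 ; 137619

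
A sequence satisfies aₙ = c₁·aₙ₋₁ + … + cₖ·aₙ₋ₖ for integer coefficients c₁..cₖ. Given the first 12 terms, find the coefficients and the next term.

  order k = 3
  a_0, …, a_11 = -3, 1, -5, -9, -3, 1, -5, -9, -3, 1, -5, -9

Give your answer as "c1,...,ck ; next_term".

  a_3 = 1·-5 + -1·1 + 1·-3 = -9
  a_4 = 1·-9 + -1·-5 + 1·1 = -3
  a_5 = 1·-3 + -1·-9 + 1·-5 = 1
  a_6 = 1·1 + -1·-3 + 1·-9 = -5
  a_7 = 1·-5 + -1·1 + 1·-3 = -9
  a_8 = 1·-9 + -1·-5 + 1·1 = -3
  a_9 = 1·-3 + -1·-9 + 1·-5 = 1
  a_10 = 1·1 + -1·-3 + 1·-9 = -5
  a_11 = 1·-5 + -1·1 + 1·-3 = -9
  a_12 = 1·-9 + -1·-5 + 1·1 = -3

1,-1,1 ; -3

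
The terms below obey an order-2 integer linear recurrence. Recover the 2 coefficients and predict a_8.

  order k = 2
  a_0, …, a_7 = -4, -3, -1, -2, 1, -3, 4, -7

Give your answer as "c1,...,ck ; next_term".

-1,1 ; 11

  a_2 = -1·-3 + 1·-4 = -1
  a_3 = -1·-1 + 1·-3 = -2
  a_4 = -1·-2 + 1·-1 = 1
  a_5 = -1·1 + 1·-2 = -3
  a_6 = -1·-3 + 1·1 = 4
  a_7 = -1·4 + 1·-3 = -7
  a_8 = -1·-7 + 1·4 = 11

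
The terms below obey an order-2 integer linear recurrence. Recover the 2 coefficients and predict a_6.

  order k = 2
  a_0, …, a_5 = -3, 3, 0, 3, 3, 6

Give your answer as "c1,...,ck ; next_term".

1,1 ; 9

  a_2 = 1·3 + 1·-3 = 0
  a_3 = 1·0 + 1·3 = 3
  a_4 = 1·3 + 1·0 = 3
  a_5 = 1·3 + 1·3 = 6
  a_6 = 1·6 + 1·3 = 9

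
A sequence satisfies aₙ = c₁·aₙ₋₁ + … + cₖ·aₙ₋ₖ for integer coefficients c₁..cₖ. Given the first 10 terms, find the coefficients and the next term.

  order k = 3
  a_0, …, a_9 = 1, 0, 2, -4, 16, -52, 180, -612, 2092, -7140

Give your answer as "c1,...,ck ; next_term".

  a_3 = -3·2 + 2·0 + 2·1 = -4
  a_4 = -3·-4 + 2·2 + 2·0 = 16
  a_5 = -3·16 + 2·-4 + 2·2 = -52
  a_6 = -3·-52 + 2·16 + 2·-4 = 180
  a_7 = -3·180 + 2·-52 + 2·16 = -612
  a_8 = -3·-612 + 2·180 + 2·-52 = 2092
  a_9 = -3·2092 + 2·-612 + 2·180 = -7140
  a_10 = -3·-7140 + 2·2092 + 2·-612 = 24380

-3,2,2 ; 24380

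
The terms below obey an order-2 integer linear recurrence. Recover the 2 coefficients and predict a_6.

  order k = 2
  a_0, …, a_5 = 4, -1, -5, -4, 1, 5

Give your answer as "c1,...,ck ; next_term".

  a_2 = 1·-1 + -1·4 = -5
  a_3 = 1·-5 + -1·-1 = -4
  a_4 = 1·-4 + -1·-5 = 1
  a_5 = 1·1 + -1·-4 = 5
  a_6 = 1·5 + -1·1 = 4

1,-1 ; 4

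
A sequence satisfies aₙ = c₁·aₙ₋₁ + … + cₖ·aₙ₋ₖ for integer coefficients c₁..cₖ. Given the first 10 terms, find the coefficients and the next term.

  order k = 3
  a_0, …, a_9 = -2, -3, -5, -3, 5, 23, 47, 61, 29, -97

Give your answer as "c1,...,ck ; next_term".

  a_3 = 2·-5 + -1·-3 + -2·-2 = -3
  a_4 = 2·-3 + -1·-5 + -2·-3 = 5
  a_5 = 2·5 + -1·-3 + -2·-5 = 23
  a_6 = 2·23 + -1·5 + -2·-3 = 47
  a_7 = 2·47 + -1·23 + -2·5 = 61
  a_8 = 2·61 + -1·47 + -2·23 = 29
  a_9 = 2·29 + -1·61 + -2·47 = -97
  a_10 = 2·-97 + -1·29 + -2·61 = -345

2,-1,-2 ; -345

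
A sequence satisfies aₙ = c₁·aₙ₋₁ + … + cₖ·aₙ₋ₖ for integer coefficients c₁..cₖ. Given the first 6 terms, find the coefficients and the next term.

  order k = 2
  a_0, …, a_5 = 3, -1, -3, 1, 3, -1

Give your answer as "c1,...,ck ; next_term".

0,-1 ; -3

  a_2 = 0·-1 + -1·3 = -3
  a_3 = 0·-3 + -1·-1 = 1
  a_4 = 0·1 + -1·-3 = 3
  a_5 = 0·3 + -1·1 = -1
  a_6 = 0·-1 + -1·3 = -3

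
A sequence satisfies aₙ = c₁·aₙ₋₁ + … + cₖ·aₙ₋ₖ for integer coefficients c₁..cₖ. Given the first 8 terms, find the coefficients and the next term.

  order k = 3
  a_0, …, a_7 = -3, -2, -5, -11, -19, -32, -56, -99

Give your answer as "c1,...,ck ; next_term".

2,-1,1 ; -174

  a_3 = 2·-5 + -1·-2 + 1·-3 = -11
  a_4 = 2·-11 + -1·-5 + 1·-2 = -19
  a_5 = 2·-19 + -1·-11 + 1·-5 = -32
  a_6 = 2·-32 + -1·-19 + 1·-11 = -56
  a_7 = 2·-56 + -1·-32 + 1·-19 = -99
  a_8 = 2·-99 + -1·-56 + 1·-32 = -174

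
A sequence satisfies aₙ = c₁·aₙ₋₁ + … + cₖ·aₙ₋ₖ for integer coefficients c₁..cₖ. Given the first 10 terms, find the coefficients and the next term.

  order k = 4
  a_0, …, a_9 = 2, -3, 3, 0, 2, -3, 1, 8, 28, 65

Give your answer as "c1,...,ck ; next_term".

  a_4 = 3·0 + -1·3 + 1·-3 + 4·2 = 2
  a_5 = 3·2 + -1·0 + 1·3 + 4·-3 = -3
  a_6 = 3·-3 + -1·2 + 1·0 + 4·3 = 1
  a_7 = 3·1 + -1·-3 + 1·2 + 4·0 = 8
  a_8 = 3·8 + -1·1 + 1·-3 + 4·2 = 28
  a_9 = 3·28 + -1·8 + 1·1 + 4·-3 = 65
  a_10 = 3·65 + -1·28 + 1·8 + 4·1 = 179

3,-1,1,4 ; 179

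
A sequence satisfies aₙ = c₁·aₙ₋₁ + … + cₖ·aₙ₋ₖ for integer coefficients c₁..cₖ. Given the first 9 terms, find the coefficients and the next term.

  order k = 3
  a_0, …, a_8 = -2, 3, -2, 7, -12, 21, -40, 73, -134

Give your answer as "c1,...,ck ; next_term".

  a_3 = -1·-2 + 1·3 + -1·-2 = 7
  a_4 = -1·7 + 1·-2 + -1·3 = -12
  a_5 = -1·-12 + 1·7 + -1·-2 = 21
  a_6 = -1·21 + 1·-12 + -1·7 = -40
  a_7 = -1·-40 + 1·21 + -1·-12 = 73
  a_8 = -1·73 + 1·-40 + -1·21 = -134
  a_9 = -1·-134 + 1·73 + -1·-40 = 247

-1,1,-1 ; 247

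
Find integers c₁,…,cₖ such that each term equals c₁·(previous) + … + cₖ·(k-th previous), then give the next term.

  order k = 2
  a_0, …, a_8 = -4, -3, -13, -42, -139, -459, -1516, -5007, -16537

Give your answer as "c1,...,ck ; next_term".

3,1 ; -54618

  a_2 = 3·-3 + 1·-4 = -13
  a_3 = 3·-13 + 1·-3 = -42
  a_4 = 3·-42 + 1·-13 = -139
  a_5 = 3·-139 + 1·-42 = -459
  a_6 = 3·-459 + 1·-139 = -1516
  a_7 = 3·-1516 + 1·-459 = -5007
  a_8 = 3·-5007 + 1·-1516 = -16537
  a_9 = 3·-16537 + 1·-5007 = -54618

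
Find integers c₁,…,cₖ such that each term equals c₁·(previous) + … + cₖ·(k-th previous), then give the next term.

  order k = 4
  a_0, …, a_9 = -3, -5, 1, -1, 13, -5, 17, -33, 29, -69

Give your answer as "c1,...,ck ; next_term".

  a_4 = -1·-1 + 1·1 + -1·-5 + -2·-3 = 13
  a_5 = -1·13 + 1·-1 + -1·1 + -2·-5 = -5
  a_6 = -1·-5 + 1·13 + -1·-1 + -2·1 = 17
  a_7 = -1·17 + 1·-5 + -1·13 + -2·-1 = -33
  a_8 = -1·-33 + 1·17 + -1·-5 + -2·13 = 29
  a_9 = -1·29 + 1·-33 + -1·17 + -2·-5 = -69
  a_10 = -1·-69 + 1·29 + -1·-33 + -2·17 = 97

-1,1,-1,-2 ; 97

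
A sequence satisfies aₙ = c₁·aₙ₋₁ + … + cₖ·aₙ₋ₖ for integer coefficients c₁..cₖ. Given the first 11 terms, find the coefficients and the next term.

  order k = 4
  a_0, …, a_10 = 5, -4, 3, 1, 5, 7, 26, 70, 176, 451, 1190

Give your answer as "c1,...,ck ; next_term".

  a_4 = 2·1 + 0·3 + 3·-4 + 3·5 = 5
  a_5 = 2·5 + 0·1 + 3·3 + 3·-4 = 7
  a_6 = 2·7 + 0·5 + 3·1 + 3·3 = 26
  a_7 = 2·26 + 0·7 + 3·5 + 3·1 = 70
  a_8 = 2·70 + 0·26 + 3·7 + 3·5 = 176
  a_9 = 2·176 + 0·70 + 3·26 + 3·7 = 451
  a_10 = 2·451 + 0·176 + 3·70 + 3·26 = 1190
  a_11 = 2·1190 + 0·451 + 3·176 + 3·70 = 3118

2,0,3,3 ; 3118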